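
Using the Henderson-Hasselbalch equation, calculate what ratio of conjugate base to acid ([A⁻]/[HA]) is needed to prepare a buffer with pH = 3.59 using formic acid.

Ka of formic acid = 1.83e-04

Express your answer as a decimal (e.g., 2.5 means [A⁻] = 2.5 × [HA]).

pKa = -log(1.83e-04) = 3.7375. pH = pKa + log([A⁻]/[HA]), so log([A⁻]/[HA]) = pH − pKa = 3.59 − 3.7375 = -0.1475. [A⁻]/[HA] = 10^(-0.1475) = 0.712

[A⁻]/[HA] = 0.712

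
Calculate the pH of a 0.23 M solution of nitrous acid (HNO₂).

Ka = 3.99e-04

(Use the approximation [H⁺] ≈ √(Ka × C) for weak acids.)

[H⁺] = √(Ka × C) = √(3.99e-04 × 0.23) = 9.5797e-03. pH = -log(9.5797e-03)

pH = 2.02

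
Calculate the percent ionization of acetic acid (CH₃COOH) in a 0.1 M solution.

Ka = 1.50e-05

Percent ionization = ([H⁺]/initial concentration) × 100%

Using Ka equilibrium: x² + Ka×x - Ka×C = 0. Solving: [H⁺] = 1.2173e-03. Percent = (1.2173e-03/0.1) × 100

Percent ionization = 1.22%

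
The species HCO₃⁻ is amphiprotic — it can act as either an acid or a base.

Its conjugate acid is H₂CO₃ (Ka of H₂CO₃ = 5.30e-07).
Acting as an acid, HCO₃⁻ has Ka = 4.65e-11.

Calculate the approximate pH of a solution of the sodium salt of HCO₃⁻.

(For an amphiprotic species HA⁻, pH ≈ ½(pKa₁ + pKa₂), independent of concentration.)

pKa₁ = -log(5.30e-07) = 6.28; pKa₂ = -log(4.65e-11) = 10.33. For an amphiprotic species, pH ≈ ½(pKa₁ + pKa₂) = ½(6.28 + 10.33) = 8.30.

pH = 8.30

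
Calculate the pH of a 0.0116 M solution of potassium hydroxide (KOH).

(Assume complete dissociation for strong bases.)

[OH⁻] = 0.0116 M for strong base. pOH = -log[OH⁻] = 1.94, pH = 14 - pOH

pH = 12.06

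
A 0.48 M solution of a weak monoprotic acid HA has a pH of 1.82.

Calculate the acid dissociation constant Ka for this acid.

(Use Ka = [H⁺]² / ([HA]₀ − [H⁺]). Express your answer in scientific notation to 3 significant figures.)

[H⁺] = 10^(−pH) = 10^(−1.82) = 1.514e-02 M. For HA ⇌ H⁺ + A⁻, Ka = [H⁺][A⁻]/[HA] = [H⁺]² / ([HA]₀ − [H⁺]) = (1.514e-02)² / (0.48 − 1.514e-02) = 4.93e-04.

K_a = 4.93e-04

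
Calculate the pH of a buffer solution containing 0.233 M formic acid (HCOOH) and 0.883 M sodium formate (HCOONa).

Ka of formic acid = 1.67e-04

pKa = -log(1.67e-04) = 3.78. pH = pKa + log([A⁻]/[HA]) = 3.78 + log(0.883/0.233)

pH = 4.36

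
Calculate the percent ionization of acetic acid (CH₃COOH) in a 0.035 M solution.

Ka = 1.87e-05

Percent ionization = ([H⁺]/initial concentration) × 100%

Using Ka equilibrium: x² + Ka×x - Ka×C = 0. Solving: [H⁺] = 7.9972e-04. Percent = (7.9972e-04/0.035) × 100

Percent ionization = 2.28%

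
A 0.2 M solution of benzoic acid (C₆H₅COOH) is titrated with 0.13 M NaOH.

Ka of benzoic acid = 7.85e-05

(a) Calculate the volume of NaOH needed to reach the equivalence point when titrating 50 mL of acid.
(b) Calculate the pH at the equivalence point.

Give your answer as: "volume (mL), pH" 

moles acid = 0.2 × 50/1000 = 0.01 mol; V_base = moles/0.13 × 1000 = 76.9 mL. At equivalence only the conjugate base is present: [A⁻] = 0.01/0.127 = 7.8788e-02 M. Kb = Kw/Ka = 1.27e-10; [OH⁻] = √(Kb × [A⁻]) = 3.1681e-06; pOH = 5.50; pH = 14 - pOH = 8.50.

V = 76.9 mL, pH = 8.50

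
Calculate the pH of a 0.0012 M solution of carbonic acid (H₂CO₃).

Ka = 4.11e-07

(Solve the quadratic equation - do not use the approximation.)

x² + Ka×x - Ka×C = 0. Using quadratic formula: [H⁺] = 2.2004e-05

pH = 4.66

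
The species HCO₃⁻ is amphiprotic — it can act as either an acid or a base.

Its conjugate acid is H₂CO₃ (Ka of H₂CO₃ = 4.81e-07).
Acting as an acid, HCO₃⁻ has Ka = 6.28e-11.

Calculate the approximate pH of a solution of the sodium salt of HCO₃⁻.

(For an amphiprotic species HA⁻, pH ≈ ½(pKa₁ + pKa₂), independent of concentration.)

pKa₁ = -log(4.81e-07) = 6.32; pKa₂ = -log(6.28e-11) = 10.20. For an amphiprotic species, pH ≈ ½(pKa₁ + pKa₂) = ½(6.32 + 10.20) = 8.26.

pH = 8.26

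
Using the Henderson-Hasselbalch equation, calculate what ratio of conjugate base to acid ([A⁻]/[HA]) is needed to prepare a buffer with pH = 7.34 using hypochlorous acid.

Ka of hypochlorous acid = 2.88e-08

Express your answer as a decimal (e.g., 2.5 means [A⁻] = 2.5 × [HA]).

pKa = -log(2.88e-08) = 7.5406. pH = pKa + log([A⁻]/[HA]), so log([A⁻]/[HA]) = pH − pKa = 7.34 − 7.5406 = -0.2006. [A⁻]/[HA] = 10^(-0.2006) = 0.630

[A⁻]/[HA] = 0.630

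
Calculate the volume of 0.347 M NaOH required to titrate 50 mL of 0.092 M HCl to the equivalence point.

At equivalence: moles acid = moles base. moles HCl = 0.092 × 50/1000 = 0.0046 mol. V_base = moles / 0.347 × 1000 = 13.3 mL.

V_{base} = 13.3 mL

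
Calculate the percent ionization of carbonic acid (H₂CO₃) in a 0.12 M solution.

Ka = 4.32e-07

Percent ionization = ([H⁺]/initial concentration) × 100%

Using Ka equilibrium: x² + Ka×x - Ka×C = 0. Solving: [H⁺] = 2.2747e-04. Percent = (2.2747e-04/0.12) × 100

Percent ionization = 0.19%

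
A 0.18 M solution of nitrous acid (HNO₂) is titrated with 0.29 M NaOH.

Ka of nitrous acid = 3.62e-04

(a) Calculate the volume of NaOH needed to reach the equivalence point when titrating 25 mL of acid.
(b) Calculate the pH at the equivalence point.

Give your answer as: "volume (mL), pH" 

moles acid = 0.18 × 25/1000 = 0.0045 mol; V_base = moles/0.29 × 1000 = 15.5 mL. At equivalence only the conjugate base is present: [A⁻] = 0.0045/0.041 = 1.1106e-01 M. Kb = Kw/Ka = 2.76e-11; [OH⁻] = √(Kb × [A⁻]) = 1.7516e-06; pOH = 5.76; pH = 14 - pOH = 8.24.

V = 15.5 mL, pH = 8.24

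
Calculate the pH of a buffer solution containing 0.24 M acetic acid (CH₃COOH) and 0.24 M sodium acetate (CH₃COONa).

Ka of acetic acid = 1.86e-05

pKa = -log(1.86e-05) = 4.73. pH = pKa + log([A⁻]/[HA]) = 4.73 + log(0.24/0.24)

pH = 4.73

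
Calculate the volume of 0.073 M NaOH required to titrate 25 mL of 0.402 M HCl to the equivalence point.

At equivalence: moles acid = moles base. moles HCl = 0.402 × 25/1000 = 0.01005 mol. V_base = moles / 0.073 × 1000 = 137.7 mL.

V_{base} = 137.7 mL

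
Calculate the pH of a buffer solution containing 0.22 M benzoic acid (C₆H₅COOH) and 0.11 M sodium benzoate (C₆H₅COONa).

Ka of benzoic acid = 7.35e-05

pKa = -log(7.35e-05) = 4.13. pH = pKa + log([A⁻]/[HA]) = 4.13 + log(0.11/0.22)

pH = 3.83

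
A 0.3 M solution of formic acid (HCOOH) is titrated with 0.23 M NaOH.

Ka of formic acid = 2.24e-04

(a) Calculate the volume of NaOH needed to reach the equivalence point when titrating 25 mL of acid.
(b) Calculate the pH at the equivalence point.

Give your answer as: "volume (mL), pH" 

moles acid = 0.3 × 25/1000 = 0.0075 mol; V_base = moles/0.23 × 1000 = 32.6 mL. At equivalence only the conjugate base is present: [A⁻] = 0.0075/0.058 = 1.3019e-01 M. Kb = Kw/Ka = 4.46e-11; [OH⁻] = √(Kb × [A⁻]) = 2.4108e-06; pOH = 5.62; pH = 14 - pOH = 8.38.

V = 32.6 mL, pH = 8.38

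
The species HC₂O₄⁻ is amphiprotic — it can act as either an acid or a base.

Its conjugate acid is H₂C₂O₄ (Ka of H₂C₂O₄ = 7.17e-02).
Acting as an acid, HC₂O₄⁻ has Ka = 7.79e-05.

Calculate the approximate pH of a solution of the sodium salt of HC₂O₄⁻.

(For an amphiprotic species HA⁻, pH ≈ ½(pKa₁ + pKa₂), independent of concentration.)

pKa₁ = -log(7.17e-02) = 1.14; pKa₂ = -log(7.79e-05) = 4.11. For an amphiprotic species, pH ≈ ½(pKa₁ + pKa₂) = ½(1.14 + 4.11) = 2.63.

pH = 2.63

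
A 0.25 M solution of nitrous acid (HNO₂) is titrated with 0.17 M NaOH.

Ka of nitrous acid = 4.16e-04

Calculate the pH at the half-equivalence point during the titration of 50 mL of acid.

At half-equivalence [HA] = [A⁻], so Henderson-Hasselbalch gives pH = pKa = -log(4.16e-04) = 3.38.

pH = pKa = 3.38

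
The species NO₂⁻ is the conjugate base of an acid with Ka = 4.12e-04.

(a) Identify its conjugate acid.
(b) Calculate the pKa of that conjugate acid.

(a) The conjugate acid is formed by adding one H⁺ to NO₂⁻, giving HNO₂. (b) pKa = -log(Ka) = -log(4.12e-04) = 3.39.

Conjugate acid: HNO₂; pK_a = 3.39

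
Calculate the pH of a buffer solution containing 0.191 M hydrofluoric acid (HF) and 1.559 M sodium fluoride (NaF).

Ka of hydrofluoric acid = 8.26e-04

pKa = -log(8.26e-04) = 3.08. pH = pKa + log([A⁻]/[HA]) = 3.08 + log(1.559/0.191)

pH = 3.99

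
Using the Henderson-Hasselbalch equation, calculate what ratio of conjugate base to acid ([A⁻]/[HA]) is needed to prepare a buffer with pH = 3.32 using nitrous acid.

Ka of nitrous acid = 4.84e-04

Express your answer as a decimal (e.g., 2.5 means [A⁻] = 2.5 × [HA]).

pKa = -log(4.84e-04) = 3.3152. pH = pKa + log([A⁻]/[HA]), so log([A⁻]/[HA]) = pH − pKa = 3.32 − 3.3152 = 0.0048. [A⁻]/[HA] = 10^(0.0048) = 1.01

[A⁻]/[HA] = 1.01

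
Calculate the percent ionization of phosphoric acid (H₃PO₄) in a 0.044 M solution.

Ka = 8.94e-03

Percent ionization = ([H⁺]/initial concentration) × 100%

Using Ka equilibrium: x² + Ka×x - Ka×C = 0. Solving: [H⁺] = 1.5861e-02. Percent = (1.5861e-02/0.044) × 100

Percent ionization = 36%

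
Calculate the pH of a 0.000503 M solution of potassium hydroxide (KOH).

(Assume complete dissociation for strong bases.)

[OH⁻] = 0.000503 M for strong base. pOH = -log[OH⁻] = 3.30, pH = 14 - pOH

pH = 10.70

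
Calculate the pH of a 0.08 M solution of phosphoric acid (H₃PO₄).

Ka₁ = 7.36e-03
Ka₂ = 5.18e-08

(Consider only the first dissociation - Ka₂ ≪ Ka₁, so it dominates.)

First dissociation dominates. From Ka₁ = [H⁺][HA⁻]/[H₂A], x² + Ka₁·x − Ka₁·C = 0 with C = 0.08 M and Ka₁ = 7.36e-03. Solving: [H⁺] = (−Ka₁ + √(Ka₁² + 4·Ka₁·C)) / 2 = 2.0863e-02 M. pH = -log(2.0863e-02) = 1.68.

pH = 1.68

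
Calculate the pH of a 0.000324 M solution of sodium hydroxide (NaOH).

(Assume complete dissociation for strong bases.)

[OH⁻] = 0.000324 M for strong base. pOH = -log[OH⁻] = 3.49, pH = 14 - pOH

pH = 10.51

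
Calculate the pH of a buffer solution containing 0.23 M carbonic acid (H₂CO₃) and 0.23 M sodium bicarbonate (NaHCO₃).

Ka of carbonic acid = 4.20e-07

pKa = -log(4.20e-07) = 6.38. pH = pKa + log([A⁻]/[HA]) = 6.38 + log(0.23/0.23)

pH = 6.38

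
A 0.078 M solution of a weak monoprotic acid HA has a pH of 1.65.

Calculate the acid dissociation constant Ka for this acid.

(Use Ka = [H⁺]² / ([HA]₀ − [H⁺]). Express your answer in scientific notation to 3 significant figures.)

[H⁺] = 10^(−pH) = 10^(−1.65) = 2.239e-02 M. For HA ⇌ H⁺ + A⁻, Ka = [H⁺][A⁻]/[HA] = [H⁺]² / ([HA]₀ − [H⁺]) = (2.239e-02)² / (0.078 − 2.239e-02) = 9.01e-03.

K_a = 9.01e-03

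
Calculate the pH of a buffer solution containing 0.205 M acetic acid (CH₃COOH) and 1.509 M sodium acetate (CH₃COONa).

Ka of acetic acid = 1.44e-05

pKa = -log(1.44e-05) = 4.84. pH = pKa + log([A⁻]/[HA]) = 4.84 + log(1.509/0.205)

pH = 5.71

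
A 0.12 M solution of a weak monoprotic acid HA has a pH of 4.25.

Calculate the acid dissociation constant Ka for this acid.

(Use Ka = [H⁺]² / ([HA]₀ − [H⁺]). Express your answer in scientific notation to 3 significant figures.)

[H⁺] = 10^(−pH) = 10^(−4.25) = 5.623e-05 M. For HA ⇌ H⁺ + A⁻, Ka = [H⁺][A⁻]/[HA] = [H⁺]² / ([HA]₀ − [H⁺]) = (5.623e-05)² / (0.12 − 5.623e-05) = 2.64e-08.

K_a = 2.64e-08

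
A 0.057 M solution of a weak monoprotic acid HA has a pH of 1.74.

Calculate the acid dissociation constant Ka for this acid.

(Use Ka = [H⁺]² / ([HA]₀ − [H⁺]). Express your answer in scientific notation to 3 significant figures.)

[H⁺] = 10^(−pH) = 10^(−1.74) = 1.820e-02 M. For HA ⇌ H⁺ + A⁻, Ka = [H⁺][A⁻]/[HA] = [H⁺]² / ([HA]₀ − [H⁺]) = (1.820e-02)² / (0.057 − 1.820e-02) = 8.53e-03.

K_a = 8.53e-03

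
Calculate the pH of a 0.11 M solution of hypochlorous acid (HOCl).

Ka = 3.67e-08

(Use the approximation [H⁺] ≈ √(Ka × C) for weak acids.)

[H⁺] = √(Ka × C) = √(3.67e-08 × 0.11) = 6.3537e-05. pH = -log(6.3537e-05)

pH = 4.20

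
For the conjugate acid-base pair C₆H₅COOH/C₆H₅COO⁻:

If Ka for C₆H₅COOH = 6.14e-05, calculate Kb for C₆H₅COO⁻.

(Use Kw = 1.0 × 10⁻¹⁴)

For a conjugate pair Ka × Kb = Kw, so Kb = Kw/Ka = 1.0 × 10⁻¹⁴ / 6.14e-05 = 1.63e-10.

K_b = 1.63e-10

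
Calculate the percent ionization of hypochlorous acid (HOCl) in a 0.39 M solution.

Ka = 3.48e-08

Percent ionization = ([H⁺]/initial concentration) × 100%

Using Ka equilibrium: x² + Ka×x - Ka×C = 0. Solving: [H⁺] = 1.1648e-04. Percent = (1.1648e-04/0.39) × 100

Percent ionization = 0.0299%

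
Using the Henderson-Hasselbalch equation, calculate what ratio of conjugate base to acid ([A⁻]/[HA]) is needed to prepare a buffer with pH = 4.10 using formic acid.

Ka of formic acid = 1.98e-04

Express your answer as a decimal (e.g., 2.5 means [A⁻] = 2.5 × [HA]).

pKa = -log(1.98e-04) = 3.7033. pH = pKa + log([A⁻]/[HA]), so log([A⁻]/[HA]) = pH − pKa = 4.10 − 3.7033 = 0.3967. [A⁻]/[HA] = 10^(0.3967) = 2.49

[A⁻]/[HA] = 2.49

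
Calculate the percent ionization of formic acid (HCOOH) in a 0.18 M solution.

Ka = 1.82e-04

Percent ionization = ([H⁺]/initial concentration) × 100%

Using Ka equilibrium: x² + Ka×x - Ka×C = 0. Solving: [H⁺] = 5.6334e-03. Percent = (5.6334e-03/0.18) × 100

Percent ionization = 3.13%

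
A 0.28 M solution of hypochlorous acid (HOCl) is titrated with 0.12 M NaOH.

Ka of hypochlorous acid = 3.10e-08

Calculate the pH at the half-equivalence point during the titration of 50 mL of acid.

At half-equivalence [HA] = [A⁻], so Henderson-Hasselbalch gives pH = pKa = -log(3.10e-08) = 7.51.

pH = pKa = 7.51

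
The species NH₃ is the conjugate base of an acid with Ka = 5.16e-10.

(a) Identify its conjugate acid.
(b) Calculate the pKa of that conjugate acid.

(a) The conjugate acid is formed by adding one H⁺ to NH₃, giving NH₄⁺. (b) pKa = -log(Ka) = -log(5.16e-10) = 9.29.

Conjugate acid: NH₄⁺; pK_a = 9.29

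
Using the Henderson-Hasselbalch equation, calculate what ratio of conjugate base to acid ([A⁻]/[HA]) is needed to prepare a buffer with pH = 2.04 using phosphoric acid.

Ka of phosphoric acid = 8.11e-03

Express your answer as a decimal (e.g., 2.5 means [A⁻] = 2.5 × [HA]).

pKa = -log(8.11e-03) = 2.0910. pH = pKa + log([A⁻]/[HA]), so log([A⁻]/[HA]) = pH − pKa = 2.04 − 2.0910 = -0.0510. [A⁻]/[HA] = 10^(-0.0510) = 0.889

[A⁻]/[HA] = 0.889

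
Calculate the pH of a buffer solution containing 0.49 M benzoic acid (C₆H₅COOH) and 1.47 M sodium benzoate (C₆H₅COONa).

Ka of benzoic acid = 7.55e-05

pKa = -log(7.55e-05) = 4.12. pH = pKa + log([A⁻]/[HA]) = 4.12 + log(1.47/0.49)

pH = 4.60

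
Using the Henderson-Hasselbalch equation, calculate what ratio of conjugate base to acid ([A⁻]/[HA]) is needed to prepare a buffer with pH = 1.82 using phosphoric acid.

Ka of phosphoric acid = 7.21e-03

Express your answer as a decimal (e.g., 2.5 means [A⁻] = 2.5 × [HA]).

pKa = -log(7.21e-03) = 2.1421. pH = pKa + log([A⁻]/[HA]), so log([A⁻]/[HA]) = pH − pKa = 1.82 − 2.1421 = -0.3221. [A⁻]/[HA] = 10^(-0.3221) = 0.476

[A⁻]/[HA] = 0.476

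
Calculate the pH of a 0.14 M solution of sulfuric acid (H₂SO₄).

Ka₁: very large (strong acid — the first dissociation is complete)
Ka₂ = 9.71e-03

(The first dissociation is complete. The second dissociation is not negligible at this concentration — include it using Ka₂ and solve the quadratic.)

First dissociation is complete: [H⁺]₀ = [HSO₄⁻]₀ = C = 0.14 M. Second dissociation HSO₄⁻ ⇌ H⁺ + SO₄²⁻: let x = [SO₄²⁻]. Ka₂ = (C + x)·x / (C − x) = 9.71e-03 → x² + (C + Ka₂)·x − Ka₂·C = 0 → x² + 0.14971·x − 1.359e-03 = 0. x = (−0.14971 + √(0.14971² + 4 × 1.359e-03)) / 2 = 8.5876e-03 M. [H⁺] = C + x = 0.14 + 8.5876e-03 = 1.4859e-01 M. pH = -log(1.4859e-01) = 0.83.

pH = 0.83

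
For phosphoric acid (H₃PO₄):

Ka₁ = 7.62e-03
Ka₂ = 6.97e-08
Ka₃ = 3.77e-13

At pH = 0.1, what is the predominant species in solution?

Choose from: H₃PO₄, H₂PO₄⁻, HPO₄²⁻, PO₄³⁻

pKa₁ = 2.12, pKa₂ = 7.16, pKa₃ = 12.42. For a polyprotic acid the predominant species crosses at each pKa: below pKa_n the protonated form dominates, above it the deprotonated form does. At pH = 0.1, the predominant species is H₃PO₄.

H₃PO₄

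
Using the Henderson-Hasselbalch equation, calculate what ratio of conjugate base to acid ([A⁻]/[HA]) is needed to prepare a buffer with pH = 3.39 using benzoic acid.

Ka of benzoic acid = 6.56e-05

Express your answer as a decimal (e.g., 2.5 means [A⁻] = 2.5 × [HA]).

pKa = -log(6.56e-05) = 4.1831. pH = pKa + log([A⁻]/[HA]), so log([A⁻]/[HA]) = pH − pKa = 3.39 − 4.1831 = -0.7931. [A⁻]/[HA] = 10^(-0.7931) = 0.161

[A⁻]/[HA] = 0.161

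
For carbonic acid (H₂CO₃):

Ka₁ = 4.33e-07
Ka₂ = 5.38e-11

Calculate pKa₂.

pKa₂ = -log(Ka₂) = -log(5.38e-11) = 10.27.

pK_{a2} = 10.27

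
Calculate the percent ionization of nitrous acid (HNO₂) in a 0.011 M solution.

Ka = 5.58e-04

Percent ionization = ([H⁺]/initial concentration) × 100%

Using Ka equilibrium: x² + Ka×x - Ka×C = 0. Solving: [H⁺] = 2.2142e-03. Percent = (2.2142e-03/0.011) × 100

Percent ionization = 20.1%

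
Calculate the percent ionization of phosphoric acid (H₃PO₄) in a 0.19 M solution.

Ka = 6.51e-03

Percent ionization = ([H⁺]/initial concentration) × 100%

Using Ka equilibrium: x² + Ka×x - Ka×C = 0. Solving: [H⁺] = 3.2065e-02. Percent = (3.2065e-02/0.19) × 100

Percent ionization = 16.9%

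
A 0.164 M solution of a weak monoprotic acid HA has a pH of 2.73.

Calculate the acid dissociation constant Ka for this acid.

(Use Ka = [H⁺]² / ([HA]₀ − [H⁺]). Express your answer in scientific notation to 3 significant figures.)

[H⁺] = 10^(−pH) = 10^(−2.73) = 1.862e-03 M. For HA ⇌ H⁺ + A⁻, Ka = [H⁺][A⁻]/[HA] = [H⁺]² / ([HA]₀ − [H⁺]) = (1.862e-03)² / (0.164 − 1.862e-03) = 2.14e-05.

K_a = 2.14e-05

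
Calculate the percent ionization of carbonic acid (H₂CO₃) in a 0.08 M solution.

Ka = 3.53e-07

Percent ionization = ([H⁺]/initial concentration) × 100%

Using Ka equilibrium: x² + Ka×x - Ka×C = 0. Solving: [H⁺] = 1.6787e-04. Percent = (1.6787e-04/0.08) × 100

Percent ionization = 0.21%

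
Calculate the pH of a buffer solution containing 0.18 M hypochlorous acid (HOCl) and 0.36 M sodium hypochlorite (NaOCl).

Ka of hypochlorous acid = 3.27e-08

pKa = -log(3.27e-08) = 7.49. pH = pKa + log([A⁻]/[HA]) = 7.49 + log(0.36/0.18)

pH = 7.79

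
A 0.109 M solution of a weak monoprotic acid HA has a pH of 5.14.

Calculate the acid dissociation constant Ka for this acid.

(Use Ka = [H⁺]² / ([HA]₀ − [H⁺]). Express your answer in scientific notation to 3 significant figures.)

[H⁺] = 10^(−pH) = 10^(−5.14) = 7.244e-06 M. For HA ⇌ H⁺ + A⁻, Ka = [H⁺][A⁻]/[HA] = [H⁺]² / ([HA]₀ − [H⁺]) = (7.244e-06)² / (0.109 − 7.244e-06) = 4.82e-10.

K_a = 4.82e-10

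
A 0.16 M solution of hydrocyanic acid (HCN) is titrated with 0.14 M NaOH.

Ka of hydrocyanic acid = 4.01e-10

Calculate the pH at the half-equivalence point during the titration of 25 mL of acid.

At half-equivalence [HA] = [A⁻], so Henderson-Hasselbalch gives pH = pKa = -log(4.01e-10) = 9.40.

pH = pKa = 9.40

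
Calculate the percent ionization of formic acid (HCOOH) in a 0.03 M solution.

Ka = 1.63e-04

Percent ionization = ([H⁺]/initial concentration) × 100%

Using Ka equilibrium: x² + Ka×x - Ka×C = 0. Solving: [H⁺] = 2.1313e-03. Percent = (2.1313e-03/0.03) × 100

Percent ionization = 7.1%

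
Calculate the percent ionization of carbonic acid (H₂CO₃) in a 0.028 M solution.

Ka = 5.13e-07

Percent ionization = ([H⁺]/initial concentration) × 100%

Using Ka equilibrium: x² + Ka×x - Ka×C = 0. Solving: [H⁺] = 1.1959e-04. Percent = (1.1959e-04/0.028) × 100

Percent ionization = 0.427%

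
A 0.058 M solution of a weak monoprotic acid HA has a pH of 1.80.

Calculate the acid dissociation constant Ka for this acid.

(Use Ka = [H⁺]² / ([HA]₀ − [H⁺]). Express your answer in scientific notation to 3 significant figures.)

[H⁺] = 10^(−pH) = 10^(−1.80) = 1.585e-02 M. For HA ⇌ H⁺ + A⁻, Ka = [H⁺][A⁻]/[HA] = [H⁺]² / ([HA]₀ − [H⁺]) = (1.585e-02)² / (0.058 − 1.585e-02) = 5.96e-03.

K_a = 5.96e-03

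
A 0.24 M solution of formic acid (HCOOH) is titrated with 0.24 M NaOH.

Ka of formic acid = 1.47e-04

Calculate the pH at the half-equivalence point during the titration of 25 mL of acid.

At half-equivalence [HA] = [A⁻], so Henderson-Hasselbalch gives pH = pKa = -log(1.47e-04) = 3.83.

pH = pKa = 3.83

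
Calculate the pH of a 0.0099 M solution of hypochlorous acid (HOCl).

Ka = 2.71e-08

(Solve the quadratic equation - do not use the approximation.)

x² + Ka×x - Ka×C = 0. Using quadratic formula: [H⁺] = 1.6366e-05

pH = 4.79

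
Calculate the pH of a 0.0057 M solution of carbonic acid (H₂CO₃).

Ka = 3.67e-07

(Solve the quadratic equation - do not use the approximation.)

x² + Ka×x - Ka×C = 0. Using quadratic formula: [H⁺] = 4.5554e-05

pH = 4.34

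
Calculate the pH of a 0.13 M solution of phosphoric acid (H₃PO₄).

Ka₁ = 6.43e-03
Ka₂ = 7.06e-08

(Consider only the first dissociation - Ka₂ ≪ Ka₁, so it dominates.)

First dissociation dominates. From Ka₁ = [H⁺][HA⁻]/[H₂A], x² + Ka₁·x − Ka₁·C = 0 with C = 0.13 M and Ka₁ = 6.43e-03. Solving: [H⁺] = (−Ka₁ + √(Ka₁² + 4·Ka₁·C)) / 2 = 2.5875e-02 M. pH = -log(2.5875e-02) = 1.59.

pH = 1.59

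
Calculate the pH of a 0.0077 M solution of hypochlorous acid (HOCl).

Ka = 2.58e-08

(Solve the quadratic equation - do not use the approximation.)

x² + Ka×x - Ka×C = 0. Using quadratic formula: [H⁺] = 1.4082e-05

pH = 4.85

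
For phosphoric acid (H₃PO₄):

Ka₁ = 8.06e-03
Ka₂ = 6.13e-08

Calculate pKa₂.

pKa₂ = -log(Ka₂) = -log(6.13e-08) = 7.21.

pK_{a2} = 7.21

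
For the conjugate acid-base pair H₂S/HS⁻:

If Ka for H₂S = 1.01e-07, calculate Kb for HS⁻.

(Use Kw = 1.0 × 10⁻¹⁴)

For a conjugate pair Ka × Kb = Kw, so Kb = Kw/Ka = 1.0 × 10⁻¹⁴ / 1.01e-07 = 9.90e-08.

K_b = 9.90e-08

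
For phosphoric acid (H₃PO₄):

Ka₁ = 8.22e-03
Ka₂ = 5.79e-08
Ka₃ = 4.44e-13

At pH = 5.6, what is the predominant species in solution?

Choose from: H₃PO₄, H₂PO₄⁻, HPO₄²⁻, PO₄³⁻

pKa₁ = 2.09, pKa₂ = 7.24, pKa₃ = 12.35. For a polyprotic acid the predominant species crosses at each pKa: below pKa_n the protonated form dominates, above it the deprotonated form does. At pH = 5.6, the predominant species is H₂PO₄⁻.

H₂PO₄⁻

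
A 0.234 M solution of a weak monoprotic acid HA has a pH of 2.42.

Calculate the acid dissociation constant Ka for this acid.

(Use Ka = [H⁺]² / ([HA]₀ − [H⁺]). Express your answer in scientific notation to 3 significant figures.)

[H⁺] = 10^(−pH) = 10^(−2.42) = 3.802e-03 M. For HA ⇌ H⁺ + A⁻, Ka = [H⁺][A⁻]/[HA] = [H⁺]² / ([HA]₀ − [H⁺]) = (3.802e-03)² / (0.234 − 3.802e-03) = 6.28e-05.

K_a = 6.28e-05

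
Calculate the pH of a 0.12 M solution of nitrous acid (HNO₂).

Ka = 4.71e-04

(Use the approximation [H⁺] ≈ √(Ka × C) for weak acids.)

[H⁺] = √(Ka × C) = √(4.71e-04 × 0.12) = 7.5180e-03. pH = -log(7.5180e-03)

pH = 2.12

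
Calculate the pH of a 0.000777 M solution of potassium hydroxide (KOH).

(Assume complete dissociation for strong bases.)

[OH⁻] = 0.000777 M for strong base. pOH = -log[OH⁻] = 3.11, pH = 14 - pOH

pH = 10.89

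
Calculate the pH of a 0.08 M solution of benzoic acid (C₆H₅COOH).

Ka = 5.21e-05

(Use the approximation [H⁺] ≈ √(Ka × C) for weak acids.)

[H⁺] = √(Ka × C) = √(5.21e-05 × 0.08) = 2.0416e-03. pH = -log(2.0416e-03)

pH = 2.69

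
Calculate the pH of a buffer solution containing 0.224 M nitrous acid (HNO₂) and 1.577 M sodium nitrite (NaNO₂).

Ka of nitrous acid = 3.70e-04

pKa = -log(3.70e-04) = 3.43. pH = pKa + log([A⁻]/[HA]) = 3.43 + log(1.577/0.224)

pH = 4.28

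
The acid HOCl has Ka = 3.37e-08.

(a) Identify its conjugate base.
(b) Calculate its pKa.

(a) The conjugate base is formed by removing one H⁺ from HOCl, giving OCl⁻. (b) pKa = -log(Ka) = -log(3.37e-08) = 7.47.

Conjugate base: OCl⁻; pK_a = 7.47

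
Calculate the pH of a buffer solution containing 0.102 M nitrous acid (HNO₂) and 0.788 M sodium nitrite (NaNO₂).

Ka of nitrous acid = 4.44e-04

pKa = -log(4.44e-04) = 3.35. pH = pKa + log([A⁻]/[HA]) = 3.35 + log(0.788/0.102)

pH = 4.24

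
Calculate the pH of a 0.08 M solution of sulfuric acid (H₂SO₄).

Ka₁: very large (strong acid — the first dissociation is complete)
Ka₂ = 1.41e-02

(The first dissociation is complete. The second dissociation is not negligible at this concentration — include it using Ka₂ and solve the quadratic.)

First dissociation is complete: [H⁺]₀ = [HSO₄⁻]₀ = C = 0.08 M. Second dissociation HSO₄⁻ ⇌ H⁺ + SO₄²⁻: let x = [SO₄²⁻]. Ka₂ = (C + x)·x / (C − x) = 1.41e-02 → x² + (C + Ka₂)·x − Ka₂·C = 0 → x² + 0.09410·x − 1.128e-03 = 0. x = (−0.09410 + √(0.09410² + 4 × 1.128e-03)) / 2 = 1.0757e-02 M. [H⁺] = C + x = 0.08 + 1.0757e-02 = 9.0757e-02 M. pH = -log(9.0757e-02) = 1.04.

pH = 1.04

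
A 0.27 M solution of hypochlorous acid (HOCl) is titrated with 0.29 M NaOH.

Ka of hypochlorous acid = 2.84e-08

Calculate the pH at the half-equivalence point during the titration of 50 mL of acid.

At half-equivalence [HA] = [A⁻], so Henderson-Hasselbalch gives pH = pKa = -log(2.84e-08) = 7.55.

pH = pKa = 7.55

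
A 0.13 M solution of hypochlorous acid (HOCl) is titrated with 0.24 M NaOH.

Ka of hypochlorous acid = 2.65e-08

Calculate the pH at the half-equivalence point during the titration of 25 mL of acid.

At half-equivalence [HA] = [A⁻], so Henderson-Hasselbalch gives pH = pKa = -log(2.65e-08) = 7.58.

pH = pKa = 7.58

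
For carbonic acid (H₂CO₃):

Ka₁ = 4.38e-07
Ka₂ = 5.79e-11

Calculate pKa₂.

pKa₂ = -log(Ka₂) = -log(5.79e-11) = 10.24.

pK_{a2} = 10.24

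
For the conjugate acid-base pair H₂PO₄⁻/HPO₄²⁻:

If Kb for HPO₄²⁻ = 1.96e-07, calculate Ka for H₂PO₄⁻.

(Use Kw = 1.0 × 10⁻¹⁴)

For a conjugate pair Ka × Kb = Kw, so Ka = Kw/Kb = 1.0 × 10⁻¹⁴ / 1.96e-07 = 5.10e-08.

K_a = 5.10e-08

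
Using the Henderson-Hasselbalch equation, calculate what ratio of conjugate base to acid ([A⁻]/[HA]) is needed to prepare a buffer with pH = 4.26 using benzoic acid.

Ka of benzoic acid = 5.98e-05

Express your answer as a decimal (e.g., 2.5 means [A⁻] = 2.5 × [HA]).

pKa = -log(5.98e-05) = 4.2233. pH = pKa + log([A⁻]/[HA]), so log([A⁻]/[HA]) = pH − pKa = 4.26 − 4.2233 = 0.0367. [A⁻]/[HA] = 10^(0.0367) = 1.09

[A⁻]/[HA] = 1.09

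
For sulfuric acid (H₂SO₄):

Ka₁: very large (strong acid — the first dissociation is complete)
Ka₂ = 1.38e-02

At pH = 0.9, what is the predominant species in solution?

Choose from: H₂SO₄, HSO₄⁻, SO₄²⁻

The first dissociation is complete, so H₂SO₄ itself is never the predominant species in water; pKa₂ = -log(1.38e-02) = 1.86. For a polyprotic acid the predominant species crosses at each pKa: below pKa_n the protonated form dominates, above it the deprotonated form does. At pH = 0.9, the predominant species is HSO₄⁻.

HSO₄⁻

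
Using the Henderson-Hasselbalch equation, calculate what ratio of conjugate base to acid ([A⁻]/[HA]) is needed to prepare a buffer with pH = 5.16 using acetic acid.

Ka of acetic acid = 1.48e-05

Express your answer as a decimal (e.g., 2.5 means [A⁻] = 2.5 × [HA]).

pKa = -log(1.48e-05) = 4.8297. pH = pKa + log([A⁻]/[HA]), so log([A⁻]/[HA]) = pH − pKa = 5.16 − 4.8297 = 0.3303. [A⁻]/[HA] = 10^(0.3303) = 2.14

[A⁻]/[HA] = 2.14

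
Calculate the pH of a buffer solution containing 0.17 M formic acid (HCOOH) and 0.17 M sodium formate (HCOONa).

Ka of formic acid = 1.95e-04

pKa = -log(1.95e-04) = 3.71. pH = pKa + log([A⁻]/[HA]) = 3.71 + log(0.17/0.17)

pH = 3.71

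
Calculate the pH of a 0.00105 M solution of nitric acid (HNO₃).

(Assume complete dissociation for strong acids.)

[H⁺] = 0.00105 M for strong acid. pH = -log[H⁺] = -log(0.00105)

pH = 2.98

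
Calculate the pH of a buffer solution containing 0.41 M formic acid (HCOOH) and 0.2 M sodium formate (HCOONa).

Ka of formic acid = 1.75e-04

pKa = -log(1.75e-04) = 3.76. pH = pKa + log([A⁻]/[HA]) = 3.76 + log(0.2/0.41)

pH = 3.45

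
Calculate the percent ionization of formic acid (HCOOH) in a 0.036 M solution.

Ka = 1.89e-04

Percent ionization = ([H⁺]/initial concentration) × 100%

Using Ka equilibrium: x² + Ka×x - Ka×C = 0. Solving: [H⁺] = 2.5157e-03. Percent = (2.5157e-03/0.036) × 100

Percent ionization = 6.99%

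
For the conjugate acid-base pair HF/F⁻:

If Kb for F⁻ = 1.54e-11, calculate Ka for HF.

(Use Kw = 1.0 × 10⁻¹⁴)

For a conjugate pair Ka × Kb = Kw, so Ka = Kw/Kb = 1.0 × 10⁻¹⁴ / 1.54e-11 = 6.49e-04.

K_a = 6.49e-04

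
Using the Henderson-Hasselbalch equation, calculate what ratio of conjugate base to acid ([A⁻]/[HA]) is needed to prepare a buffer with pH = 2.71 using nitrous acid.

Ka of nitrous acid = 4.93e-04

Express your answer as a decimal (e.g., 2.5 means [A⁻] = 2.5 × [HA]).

pKa = -log(4.93e-04) = 3.3072. pH = pKa + log([A⁻]/[HA]), so log([A⁻]/[HA]) = pH − pKa = 2.71 − 3.3072 = -0.5972. [A⁻]/[HA] = 10^(-0.5972) = 0.253

[A⁻]/[HA] = 0.253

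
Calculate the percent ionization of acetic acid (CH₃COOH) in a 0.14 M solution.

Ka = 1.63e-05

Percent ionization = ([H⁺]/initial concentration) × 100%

Using Ka equilibrium: x² + Ka×x - Ka×C = 0. Solving: [H⁺] = 1.5025e-03. Percent = (1.5025e-03/0.14) × 100

Percent ionization = 1.07%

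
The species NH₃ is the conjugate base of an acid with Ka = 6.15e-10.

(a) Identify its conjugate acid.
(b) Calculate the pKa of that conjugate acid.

(a) The conjugate acid is formed by adding one H⁺ to NH₃, giving NH₄⁺. (b) pKa = -log(Ka) = -log(6.15e-10) = 9.21.

Conjugate acid: NH₄⁺; pK_a = 9.21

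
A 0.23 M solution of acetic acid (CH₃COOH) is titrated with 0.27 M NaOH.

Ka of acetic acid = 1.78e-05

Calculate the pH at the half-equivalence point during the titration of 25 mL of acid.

At half-equivalence [HA] = [A⁻], so Henderson-Hasselbalch gives pH = pKa = -log(1.78e-05) = 4.75.

pH = pKa = 4.75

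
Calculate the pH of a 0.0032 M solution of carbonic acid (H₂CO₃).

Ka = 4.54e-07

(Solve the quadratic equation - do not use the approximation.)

x² + Ka×x - Ka×C = 0. Using quadratic formula: [H⁺] = 3.7889e-05

pH = 4.42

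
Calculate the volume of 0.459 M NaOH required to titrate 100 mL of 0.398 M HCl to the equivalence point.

At equivalence: moles acid = moles base. moles HCl = 0.398 × 100/1000 = 0.0398 mol. V_base = moles / 0.459 × 1000 = 86.7 mL.

V_{base} = 86.7 mL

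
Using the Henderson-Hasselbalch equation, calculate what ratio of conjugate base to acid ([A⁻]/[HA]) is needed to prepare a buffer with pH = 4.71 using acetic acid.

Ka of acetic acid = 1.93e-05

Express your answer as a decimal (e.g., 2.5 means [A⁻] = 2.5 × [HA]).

pKa = -log(1.93e-05) = 4.7144. pH = pKa + log([A⁻]/[HA]), so log([A⁻]/[HA]) = pH − pKa = 4.71 − 4.7144 = -0.0044. [A⁻]/[HA] = 10^(-0.0044) = 0.990

[A⁻]/[HA] = 0.990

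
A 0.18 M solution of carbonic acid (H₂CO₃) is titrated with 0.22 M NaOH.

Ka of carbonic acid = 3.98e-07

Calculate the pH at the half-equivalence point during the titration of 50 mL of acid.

At half-equivalence [HA] = [A⁻], so Henderson-Hasselbalch gives pH = pKa = -log(3.98e-07) = 6.40.

pH = pKa = 6.40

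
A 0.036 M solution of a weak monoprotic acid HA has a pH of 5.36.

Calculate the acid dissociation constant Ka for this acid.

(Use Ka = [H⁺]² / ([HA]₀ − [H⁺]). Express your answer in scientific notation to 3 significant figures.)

[H⁺] = 10^(−pH) = 10^(−5.36) = 4.365e-06 M. For HA ⇌ H⁺ + A⁻, Ka = [H⁺][A⁻]/[HA] = [H⁺]² / ([HA]₀ − [H⁺]) = (4.365e-06)² / (0.036 − 4.365e-06) = 5.29e-10.

K_a = 5.29e-10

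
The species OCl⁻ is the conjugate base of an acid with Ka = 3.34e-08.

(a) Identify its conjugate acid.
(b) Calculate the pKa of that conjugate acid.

(a) The conjugate acid is formed by adding one H⁺ to OCl⁻, giving HOCl. (b) pKa = -log(Ka) = -log(3.34e-08) = 7.48.

Conjugate acid: HOCl; pK_a = 7.48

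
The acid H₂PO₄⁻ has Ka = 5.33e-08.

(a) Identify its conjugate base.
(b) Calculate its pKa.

(a) The conjugate base is formed by removing one H⁺ from H₂PO₄⁻, giving HPO₄²⁻. (b) pKa = -log(Ka) = -log(5.33e-08) = 7.27.

Conjugate base: HPO₄²⁻; pK_a = 7.27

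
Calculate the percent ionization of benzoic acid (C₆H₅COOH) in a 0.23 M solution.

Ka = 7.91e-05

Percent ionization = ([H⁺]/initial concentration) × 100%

Using Ka equilibrium: x² + Ka×x - Ka×C = 0. Solving: [H⁺] = 4.2260e-03. Percent = (4.2260e-03/0.23) × 100

Percent ionization = 1.84%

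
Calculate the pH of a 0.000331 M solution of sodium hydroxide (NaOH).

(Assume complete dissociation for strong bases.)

[OH⁻] = 0.000331 M for strong base. pOH = -log[OH⁻] = 3.48, pH = 14 - pOH

pH = 10.52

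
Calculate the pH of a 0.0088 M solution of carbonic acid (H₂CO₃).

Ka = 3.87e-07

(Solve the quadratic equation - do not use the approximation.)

x² + Ka×x - Ka×C = 0. Using quadratic formula: [H⁺] = 5.8164e-05

pH = 4.24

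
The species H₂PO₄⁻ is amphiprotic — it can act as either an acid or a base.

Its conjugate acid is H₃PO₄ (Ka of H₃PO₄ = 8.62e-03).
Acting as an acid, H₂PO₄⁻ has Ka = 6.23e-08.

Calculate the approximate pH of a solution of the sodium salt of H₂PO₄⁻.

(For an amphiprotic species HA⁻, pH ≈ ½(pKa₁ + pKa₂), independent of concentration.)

pKa₁ = -log(8.62e-03) = 2.06; pKa₂ = -log(6.23e-08) = 7.21. For an amphiprotic species, pH ≈ ½(pKa₁ + pKa₂) = ½(2.06 + 7.21) = 4.64.

pH = 4.64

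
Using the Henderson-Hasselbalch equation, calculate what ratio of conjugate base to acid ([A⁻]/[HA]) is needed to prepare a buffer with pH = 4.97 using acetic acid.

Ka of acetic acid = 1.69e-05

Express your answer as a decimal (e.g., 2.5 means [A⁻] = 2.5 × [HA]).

pKa = -log(1.69e-05) = 4.7721. pH = pKa + log([A⁻]/[HA]), so log([A⁻]/[HA]) = pH − pKa = 4.97 − 4.7721 = 0.1979. [A⁻]/[HA] = 10^(0.1979) = 1.58

[A⁻]/[HA] = 1.58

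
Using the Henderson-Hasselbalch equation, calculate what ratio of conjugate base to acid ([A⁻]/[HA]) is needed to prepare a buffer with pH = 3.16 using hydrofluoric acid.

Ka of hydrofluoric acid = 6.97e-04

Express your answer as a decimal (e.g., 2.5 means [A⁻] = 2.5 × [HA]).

pKa = -log(6.97e-04) = 3.1568. pH = pKa + log([A⁻]/[HA]), so log([A⁻]/[HA]) = pH − pKa = 3.16 − 3.1568 = 0.0032. [A⁻]/[HA] = 10^(0.0032) = 1.01

[A⁻]/[HA] = 1.01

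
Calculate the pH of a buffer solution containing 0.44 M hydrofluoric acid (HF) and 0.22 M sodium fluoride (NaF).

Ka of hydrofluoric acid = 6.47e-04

pKa = -log(6.47e-04) = 3.19. pH = pKa + log([A⁻]/[HA]) = 3.19 + log(0.22/0.44)

pH = 2.89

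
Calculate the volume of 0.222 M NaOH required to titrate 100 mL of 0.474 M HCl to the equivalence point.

At equivalence: moles acid = moles base. moles HCl = 0.474 × 100/1000 = 0.0474 mol. V_base = moles / 0.222 × 1000 = 213.5 mL.

V_{base} = 213.5 mL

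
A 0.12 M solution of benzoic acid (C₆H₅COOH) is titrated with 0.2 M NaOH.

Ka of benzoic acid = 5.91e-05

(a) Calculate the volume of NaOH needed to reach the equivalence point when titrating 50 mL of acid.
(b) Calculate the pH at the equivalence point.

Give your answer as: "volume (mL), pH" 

moles acid = 0.12 × 50/1000 = 0.006 mol; V_base = moles/0.2 × 1000 = 30.0 mL. At equivalence only the conjugate base is present: [A⁻] = 0.006/0.080 = 7.5000e-02 M. Kb = Kw/Ka = 1.69e-10; [OH⁻] = √(Kb × [A⁻]) = 3.5624e-06; pOH = 5.45; pH = 14 - pOH = 8.55.

V = 30.0 mL, pH = 8.55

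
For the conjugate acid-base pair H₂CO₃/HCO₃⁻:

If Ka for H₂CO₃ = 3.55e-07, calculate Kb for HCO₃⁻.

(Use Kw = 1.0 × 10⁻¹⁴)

For a conjugate pair Ka × Kb = Kw, so Kb = Kw/Ka = 1.0 × 10⁻¹⁴ / 3.55e-07 = 2.82e-08.

K_b = 2.82e-08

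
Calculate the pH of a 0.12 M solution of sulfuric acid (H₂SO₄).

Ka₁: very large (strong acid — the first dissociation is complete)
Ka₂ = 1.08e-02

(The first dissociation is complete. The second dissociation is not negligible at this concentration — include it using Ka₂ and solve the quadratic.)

First dissociation is complete: [H⁺]₀ = [HSO₄⁻]₀ = C = 0.12 M. Second dissociation HSO₄⁻ ⇌ H⁺ + SO₄²⁻: let x = [SO₄²⁻]. Ka₂ = (C + x)·x / (C − x) = 1.08e-02 → x² + (C + Ka₂)·x − Ka₂·C = 0 → x² + 0.13080·x − 1.296e-03 = 0. x = (−0.13080 + √(0.13080² + 4 × 1.296e-03)) / 2 = 9.2536e-03 M. [H⁺] = C + x = 0.12 + 9.2536e-03 = 1.2925e-01 M. pH = -log(1.2925e-01) = 0.89.

pH = 0.89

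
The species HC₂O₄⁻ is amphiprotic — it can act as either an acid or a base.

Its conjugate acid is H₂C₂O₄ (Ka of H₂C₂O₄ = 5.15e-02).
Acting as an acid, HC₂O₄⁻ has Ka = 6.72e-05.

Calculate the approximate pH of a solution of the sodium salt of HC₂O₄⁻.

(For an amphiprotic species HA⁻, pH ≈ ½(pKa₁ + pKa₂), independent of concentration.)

pKa₁ = -log(5.15e-02) = 1.29; pKa₂ = -log(6.72e-05) = 4.17. For an amphiprotic species, pH ≈ ½(pKa₁ + pKa₂) = ½(1.29 + 4.17) = 2.73.

pH = 2.73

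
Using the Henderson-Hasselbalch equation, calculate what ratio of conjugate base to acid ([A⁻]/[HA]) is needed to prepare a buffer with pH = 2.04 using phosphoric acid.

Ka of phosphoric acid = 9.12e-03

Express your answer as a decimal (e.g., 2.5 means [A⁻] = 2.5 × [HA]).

pKa = -log(9.12e-03) = 2.0400. pH = pKa + log([A⁻]/[HA]), so log([A⁻]/[HA]) = pH − pKa = 2.04 − 2.0400 = -0.0000. [A⁻]/[HA] = 10^(-0.0000) = 1.00

[A⁻]/[HA] = 1.00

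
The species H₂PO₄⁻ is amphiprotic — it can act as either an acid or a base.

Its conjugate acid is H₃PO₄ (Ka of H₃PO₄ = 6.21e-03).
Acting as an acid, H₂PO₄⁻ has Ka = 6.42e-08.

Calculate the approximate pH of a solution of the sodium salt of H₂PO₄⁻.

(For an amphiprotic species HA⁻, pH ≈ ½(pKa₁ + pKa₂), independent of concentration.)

pKa₁ = -log(6.21e-03) = 2.21; pKa₂ = -log(6.42e-08) = 7.19. For an amphiprotic species, pH ≈ ½(pKa₁ + pKa₂) = ½(2.21 + 7.19) = 4.70.

pH = 4.70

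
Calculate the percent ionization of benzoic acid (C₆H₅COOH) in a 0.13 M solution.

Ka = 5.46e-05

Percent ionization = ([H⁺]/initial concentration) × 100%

Using Ka equilibrium: x² + Ka×x - Ka×C = 0. Solving: [H⁺] = 2.6370e-03. Percent = (2.6370e-03/0.13) × 100

Percent ionization = 2.03%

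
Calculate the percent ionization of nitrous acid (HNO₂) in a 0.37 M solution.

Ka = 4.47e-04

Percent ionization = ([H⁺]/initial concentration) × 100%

Using Ka equilibrium: x² + Ka×x - Ka×C = 0. Solving: [H⁺] = 1.2639e-02. Percent = (1.2639e-02/0.37) × 100

Percent ionization = 3.42%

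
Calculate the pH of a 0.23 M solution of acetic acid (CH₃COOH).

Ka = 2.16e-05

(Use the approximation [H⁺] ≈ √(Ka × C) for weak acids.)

[H⁺] = √(Ka × C) = √(2.16e-05 × 0.23) = 2.2289e-03. pH = -log(2.2289e-03)

pH = 2.65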